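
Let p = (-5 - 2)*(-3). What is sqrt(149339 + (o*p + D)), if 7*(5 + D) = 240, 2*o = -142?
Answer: sqrt(7245987)/7 ≈ 384.55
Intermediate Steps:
o = -71 (o = (1/2)*(-142) = -71)
D = 205/7 (D = -5 + (1/7)*240 = -5 + 240/7 = 205/7 ≈ 29.286)
p = 21 (p = -7*(-3) = 21)
sqrt(149339 + (o*p + D)) = sqrt(149339 + (-71*21 + 205/7)) = sqrt(149339 + (-1491 + 205/7)) = sqrt(149339 - 10232/7) = sqrt(1035141/7) = sqrt(7245987)/7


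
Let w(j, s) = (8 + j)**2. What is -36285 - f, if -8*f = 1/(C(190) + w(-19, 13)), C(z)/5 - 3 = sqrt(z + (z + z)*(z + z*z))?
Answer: -12508936401407/344741254 + 5*sqrt(13790390)/2757930032 ≈ -36285.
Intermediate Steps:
C(z) = 15 + 5*sqrt(z + 2*z*(z + z**2)) (C(z) = 15 + 5*sqrt(z + (z + z)*(z + z*z)) = 15 + 5*sqrt(z + (2*z)*(z + z**2)) = 15 + 5*sqrt(z + 2*z*(z + z**2)))
f = -1/(8*(136 + 5*sqrt(13790390))) (f = -1/(8*((15 + 5*sqrt(190*(1 + 2*190 + 2*190**2))) + (8 - 19)**2)) = -1/(8*((15 + 5*sqrt(190*(1 + 380 + 2*36100))) + (-11)**2)) = -1/(8*((15 + 5*sqrt(190*(1 + 380 + 72200))) + 121)) = -1/(8*((15 + 5*sqrt(190*72581)) + 121)) = -1/(8*((15 + 5*sqrt(13790390)) + 121)) = -1/(8*(136 + 5*sqrt(13790390))) ≈ -6.6832e-6)
-36285 - f = -36285 - (17/344741254 - 5*sqrt(13790390)/2757930032) = -36285 + (-17/344741254 + 5*sqrt(13790390)/2757930032) = -12508936401407/344741254 + 5*sqrt(13790390)/2757930032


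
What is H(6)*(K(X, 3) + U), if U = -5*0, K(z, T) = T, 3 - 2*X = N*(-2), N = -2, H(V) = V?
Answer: 18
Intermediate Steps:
X = -1/2 (X = 3/2 - (-1)*(-2) = 3/2 - 1/2*4 = 3/2 - 2 = -1/2 ≈ -0.50000)
U = 0
H(6)*(K(X, 3) + U) = 6*(3 + 0) = 6*3 = 18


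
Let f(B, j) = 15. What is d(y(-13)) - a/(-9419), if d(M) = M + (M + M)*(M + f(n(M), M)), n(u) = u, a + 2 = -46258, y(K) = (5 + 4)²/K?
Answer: -191686239/1591811 ≈ -120.42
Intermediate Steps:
y(K) = 81/K (y(K) = 9²/K = 81/K)
a = -46260 (a = -2 - 46258 = -46260)
d(M) = M + 2*M*(15 + M) (d(M) = M + (M + M)*(M + 15) = M + (2*M)*(15 + M) = M + 2*M*(15 + M))
d(y(-13)) - a/(-9419) = (81/(-13))*(31 + 2*(81/(-13))) - (-46260)/(-9419) = (81*(-1/13))*(31 + 2*(81*(-1/13))) - (-46260)*(-1)/9419 = -81*(31 + 2*(-81/13))/13 - 1*46260/9419 = -81*(31 - 162/13)/13 - 46260/9419 = -81/13*241/13 - 46260/9419 = -19521/169 - 46260/9419 = -191686239/1591811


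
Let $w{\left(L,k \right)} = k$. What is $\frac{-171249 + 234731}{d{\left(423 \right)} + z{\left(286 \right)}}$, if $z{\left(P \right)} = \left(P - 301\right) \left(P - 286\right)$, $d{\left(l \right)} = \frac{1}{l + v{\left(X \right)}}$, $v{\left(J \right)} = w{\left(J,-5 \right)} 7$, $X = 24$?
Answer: $24631016$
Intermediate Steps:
$v{\left(J \right)} = -35$ ($v{\left(J \right)} = \left(-5\right) 7 = -35$)
$d{\left(l \right)} = \frac{1}{-35 + l}$ ($d{\left(l \right)} = \frac{1}{l - 35} = \frac{1}{-35 + l}$)
$z{\left(P \right)} = \left(-301 + P\right) \left(-286 + P\right)$
$\frac{-171249 + 234731}{d{\left(423 \right)} + z{\left(286 \right)}} = \frac{-171249 + 234731}{\frac{1}{-35 + 423} + \left(86086 + 286^{2} - 167882\right)} = \frac{63482}{\frac{1}{388} + \left(86086 + 81796 - 167882\right)} = \frac{63482}{\frac{1}{388} + 0} = 63482 \frac{1}{\frac{1}{388}} = 63482 \cdot 388 = 24631016$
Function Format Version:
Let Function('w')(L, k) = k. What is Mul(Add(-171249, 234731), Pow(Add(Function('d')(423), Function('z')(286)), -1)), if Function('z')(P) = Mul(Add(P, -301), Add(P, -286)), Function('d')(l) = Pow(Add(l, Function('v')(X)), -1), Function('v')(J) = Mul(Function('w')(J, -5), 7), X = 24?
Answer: 24631016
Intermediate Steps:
Function('v')(J) = -35 (Function('v')(J) = Mul(-5, 7) = -35)
Function('d')(l) = Pow(Add(-35, l), -1) (Function('d')(l) = Pow(Add(l, -35), -1) = Pow(Add(-35, l), -1))
Function('z')(P) = Mul(Add(-301, P), Add(-286, P))
Mul(Add(-171249, 234731), Pow(Add(Function('d')(423), Function('z')(286)), -1)) = Mul(Add(-171249, 234731), Pow(Add(Pow(Add(-35, 423), -1), Add(86086, Pow(286, 2), Mul(-587, 286))), -1)) = Mul(63482, Pow(Add(Pow(388, -1), Add(86086, 81796, -167882)), -1)) = Mul(63482, Pow(Add(Rational(1, 388), 0), -1)) = Mul(63482, Pow(Rational(1, 388), -1)) = Mul(63482, 388) = 24631016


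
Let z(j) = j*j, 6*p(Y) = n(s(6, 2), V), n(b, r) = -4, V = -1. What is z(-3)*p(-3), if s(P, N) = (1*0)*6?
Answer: -6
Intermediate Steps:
s(P, N) = 0 (s(P, N) = 0*6 = 0)
p(Y) = -⅔ (p(Y) = (⅙)*(-4) = -⅔)
z(j) = j²
z(-3)*p(-3) = (-3)²*(-⅔) = 9*(-⅔) = -6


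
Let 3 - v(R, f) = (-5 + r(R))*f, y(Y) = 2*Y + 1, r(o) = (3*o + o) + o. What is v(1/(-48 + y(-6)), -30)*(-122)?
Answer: 1076406/59 ≈ 18244.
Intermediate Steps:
r(o) = 5*o (r(o) = 4*o + o = 5*o)
y(Y) = 1 + 2*Y
v(R, f) = 3 - f*(-5 + 5*R) (v(R, f) = 3 - (-5 + 5*R)*f = 3 - f*(-5 + 5*R))
v(1/(-48 + y(-6)), -30)*(-122) = (3 + 5*(-30) - 5*(-30)/(-48 + (1 + 2*(-6))))*(-122) = (3 - 150 - 5*(-30)/(-48 + (1 - 12)))*(-122) = (3 - 150 - 5*(-30)/(-48 - 11))*(-122) = (3 - 150 - 5*(-30)/(-59))*(-122) = (3 - 150 - 5*(-1/59)*(-30))*(-122) = (3 - 150 - 150/59)*(-122) = -8823/59*(-122) = 1076406/59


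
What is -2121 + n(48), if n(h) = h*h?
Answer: 183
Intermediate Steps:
n(h) = h**2
-2121 + n(48) = -2121 + 48**2 = -2121 + 2304 = 183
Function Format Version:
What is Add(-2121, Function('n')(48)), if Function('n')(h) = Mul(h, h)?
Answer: 183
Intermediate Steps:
Function('n')(h) = Pow(h, 2)
Add(-2121, Function('n')(48)) = Add(-2121, Pow(48, 2)) = Add(-2121, 2304) = 183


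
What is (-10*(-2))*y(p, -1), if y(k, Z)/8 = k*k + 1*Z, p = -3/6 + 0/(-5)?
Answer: -120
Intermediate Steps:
p = -½ (p = -3*⅙ + 0*(-⅕) = -½ + 0 = -½ ≈ -0.50000)
y(k, Z) = 8*Z + 8*k² (y(k, Z) = 8*(k*k + 1*Z) = 8*(k² + Z) = 8*(Z + k²) = 8*Z + 8*k²)
(-10*(-2))*y(p, -1) = (-10*(-2))*(8*(-1) + 8*(-½)²) = 20*(-8 + 8*(¼)) = 20*(-8 + 2) = 20*(-6) = -120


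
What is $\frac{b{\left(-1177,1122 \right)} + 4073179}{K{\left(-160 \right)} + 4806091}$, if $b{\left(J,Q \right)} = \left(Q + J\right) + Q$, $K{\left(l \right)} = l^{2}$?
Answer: $\frac{4074246}{4831691} \approx 0.84323$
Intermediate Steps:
$b{\left(J,Q \right)} = J + 2 Q$ ($b{\left(J,Q \right)} = \left(J + Q\right) + Q = J + 2 Q$)
$\frac{b{\left(-1177,1122 \right)} + 4073179}{K{\left(-160 \right)} + 4806091} = \frac{\left(-1177 + 2 \cdot 1122\right) + 4073179}{\left(-160\right)^{2} + 4806091} = \frac{\left(-1177 + 2244\right) + 4073179}{25600 + 4806091} = \frac{1067 + 4073179}{4831691} = 4074246 \cdot \frac{1}{4831691} = \frac{4074246}{4831691}$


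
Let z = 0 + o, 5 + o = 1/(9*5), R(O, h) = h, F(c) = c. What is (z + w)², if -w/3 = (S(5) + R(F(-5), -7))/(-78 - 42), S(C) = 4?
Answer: 3308761/129600 ≈ 25.531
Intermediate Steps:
o = -224/45 (o = -5 + 1/(9*5) = -5 + 1/45 = -224/45 ≈ -4.9778)
z = -224/45 (z = 0 - 224/45 = -224/45 ≈ -4.9778)
w = -3/40 (w = -3*(4 - 7)/(-78 - 42) = -(-9)/(-120) = -(-9)*(-1)/120 = -3*1/40 = -3/40 ≈ -0.075000)
(z + w)² = (-224/45 - 3/40)² = (-1819/360)² = 3308761/129600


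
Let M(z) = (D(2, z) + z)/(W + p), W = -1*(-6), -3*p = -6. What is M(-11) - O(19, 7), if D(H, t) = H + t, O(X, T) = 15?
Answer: -35/2 ≈ -17.500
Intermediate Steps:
p = 2 (p = -⅓*(-6) = 2)
W = 6
M(z) = ¼ + z/4 (M(z) = ((2 + z) + z)/(6 + 2) = (2 + 2*z)/8 = (2 + 2*z)*(⅛) = ¼ + z/4)
M(-11) - O(19, 7) = (¼ + (¼)*(-11)) - 1*15 = (¼ - 11/4) - 15 = -5/2 - 15 = -35/2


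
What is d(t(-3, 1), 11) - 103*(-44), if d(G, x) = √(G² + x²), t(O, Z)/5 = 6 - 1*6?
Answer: 4543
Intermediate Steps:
t(O, Z) = 0 (t(O, Z) = 5*(6 - 1*6) = 5*(6 - 6) = 5*0 = 0)
d(t(-3, 1), 11) - 103*(-44) = √(0² + 11²) - 103*(-44) = √(0 + 121) + 4532 = √121 + 4532 = 11 + 4532 = 4543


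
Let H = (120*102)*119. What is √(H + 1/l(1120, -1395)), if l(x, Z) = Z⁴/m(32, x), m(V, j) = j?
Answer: 4*√344750755822396945/1946025 ≈ 1206.9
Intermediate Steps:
H = 1456560 (H = 12240*119 = 1456560)
l(x, Z) = Z⁴/x
√(H + 1/l(1120, -1395)) = √(1456560 + 1/((-1395)⁴/1120)) = √(1456560 + 1/(3787013300625*(1/1120))) = √(1456560 + 1/(757402660125/224)) = √(1456560 + 224/757402660125) = √(1103202418631670224/757402660125) = 4*√344750755822396945/1946025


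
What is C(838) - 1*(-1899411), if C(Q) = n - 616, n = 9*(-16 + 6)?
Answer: 1898705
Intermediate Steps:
n = -90 (n = 9*(-10) = -90)
C(Q) = -706 (C(Q) = -90 - 616 = -706)
C(838) - 1*(-1899411) = -706 - 1*(-1899411) = -706 + 1899411 = 1898705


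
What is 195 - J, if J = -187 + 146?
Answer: 236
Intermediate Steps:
J = -41
195 - J = 195 - 1*(-41) = 195 + 41 = 236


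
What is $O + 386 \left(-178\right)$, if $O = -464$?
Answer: $-69172$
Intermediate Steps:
$O + 386 \left(-178\right) = -464 + 386 \left(-178\right) = -464 - 68708 = -69172$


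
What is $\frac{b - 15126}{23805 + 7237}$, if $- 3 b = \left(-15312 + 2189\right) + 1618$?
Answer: $- \frac{11291}{31042} \approx -0.36373$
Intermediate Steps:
$b = 3835$ ($b = - \frac{\left(-15312 + 2189\right) + 1618}{3} = - \frac{-13123 + 1618}{3} = \left(- \frac{1}{3}\right) \left(-11505\right) = 3835$)
$\frac{b - 15126}{23805 + 7237} = \frac{3835 - 15126}{23805 + 7237} = - \frac{11291}{31042}$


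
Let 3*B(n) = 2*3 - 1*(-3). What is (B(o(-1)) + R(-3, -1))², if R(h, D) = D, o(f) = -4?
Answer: 4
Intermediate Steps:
B(n) = 3 (B(n) = (2*3 - 1*(-3))/3 = (6 + 3)/3 = (⅓)*9 = 3)
(B(o(-1)) + R(-3, -1))² = (3 - 1)² = 2² = 4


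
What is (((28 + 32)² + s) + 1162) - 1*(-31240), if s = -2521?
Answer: 33481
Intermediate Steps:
(((28 + 32)² + s) + 1162) - 1*(-31240) = (((28 + 32)² - 2521) + 1162) - 1*(-31240) = ((60² - 2521) + 1162) + 31240 = ((3600 - 2521) + 1162) + 31240 = (1079 + 1162) + 31240 = 2241 + 31240 = 33481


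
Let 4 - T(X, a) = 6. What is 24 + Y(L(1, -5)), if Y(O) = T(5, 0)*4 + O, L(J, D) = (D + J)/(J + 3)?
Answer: 15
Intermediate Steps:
T(X, a) = -2 (T(X, a) = 4 - 1*6 = 4 - 6 = -2)
L(J, D) = (D + J)/(3 + J)
Y(O) = -8 + O (Y(O) = -2*4 + O = -8 + O)
24 + Y(L(1, -5)) = 24 + (-8 + (-5 + 1)/(3 + 1)) = 24 + (-8 - 4/4) = 24 + (-8 + (¼)*(-4)) = 24 + (-8 - 1) = 24 - 9 = 15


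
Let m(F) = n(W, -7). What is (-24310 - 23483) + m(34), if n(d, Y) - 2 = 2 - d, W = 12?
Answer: -47801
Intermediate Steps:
n(d, Y) = 4 - d (n(d, Y) = 2 + (2 - d) = 4 - d)
m(F) = -8 (m(F) = 4 - 1*12 = 4 - 12 = -8)
(-24310 - 23483) + m(34) = (-24310 - 23483) - 8 = -47793 - 8 = -47801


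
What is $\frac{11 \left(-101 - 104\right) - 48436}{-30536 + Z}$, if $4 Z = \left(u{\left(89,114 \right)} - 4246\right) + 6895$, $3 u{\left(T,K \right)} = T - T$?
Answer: $\frac{202764}{119495} \approx 1.6968$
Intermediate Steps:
$u{\left(T,K \right)} = 0$ ($u{\left(T,K \right)} = \frac{T - T}{3} = \frac{1}{3} \cdot 0 = 0$)
$Z = \frac{2649}{4}$ ($Z = \frac{\left(0 - 4246\right) + 6895}{4} = \frac{-4246 + 6895}{4} = \frac{1}{4} \cdot 2649 = \frac{2649}{4} \approx 662.25$)
$\frac{11 \left(-101 - 104\right) - 48436}{-30536 + Z} = \frac{11 \left(-101 - 104\right) - 48436}{-30536 + \frac{2649}{4}} = \frac{11 \left(-205\right) - 48436}{- \frac{119495}{4}} = \left(-2255 - 48436\right) \left(- \frac{4}{119495}\right) = \left(-50691\right) \left(- \frac{4}{119495}\right) = \frac{202764}{119495}$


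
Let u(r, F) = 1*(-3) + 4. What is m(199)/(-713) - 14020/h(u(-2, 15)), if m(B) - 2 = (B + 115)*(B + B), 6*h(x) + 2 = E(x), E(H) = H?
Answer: 59852586/713 ≈ 83945.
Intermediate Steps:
u(r, F) = 1 (u(r, F) = -3 + 4 = 1)
h(x) = -1/3 + x/6
m(B) = 2 + 2*B*(115 + B) (m(B) = 2 + (B + 115)*(B + B) = 2 + (115 + B)*(2*B) = 2 + 2*B*(115 + B))
m(199)/(-713) - 14020/h(u(-2, 15)) = (2 + 2*199**2 + 230*199)/(-713) - 14020/(-1/3 + (1/6)*1) = (2 + 2*39601 + 45770)*(-1/713) - 14020/(-1/3 + 1/6) = (2 + 79202 + 45770)*(-1/713) - 14020/(-1/6) = 124974*(-1/713) - 14020*(-6) = -124974/713 + 84120 = 59852586/713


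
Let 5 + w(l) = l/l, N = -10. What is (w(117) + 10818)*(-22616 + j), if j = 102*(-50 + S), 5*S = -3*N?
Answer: -293102656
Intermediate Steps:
w(l) = -4 (w(l) = -5 + l/l = -5 + 1 = -4)
S = 6 (S = (-3*(-10))/5 = (1/5)*30 = 6)
j = -4488 (j = 102*(-50 + 6) = 102*(-44) = -4488)
(w(117) + 10818)*(-22616 + j) = (-4 + 10818)*(-22616 - 4488) = 10814*(-27104) = -293102656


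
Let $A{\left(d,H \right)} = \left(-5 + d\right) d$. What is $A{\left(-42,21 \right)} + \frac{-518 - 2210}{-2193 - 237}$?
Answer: $\frac{2399774}{1215} \approx 1975.1$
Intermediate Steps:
$A{\left(d,H \right)} = d \left(-5 + d\right)$
$A{\left(-42,21 \right)} + \frac{-518 - 2210}{-2193 - 237} = - 42 \left(-5 - 42\right) + \frac{-518 - 2210}{-2193 - 237} = \left(-42\right) \left(-47\right) - \frac{2728}{-2430} = 1974 - - \frac{1364}{1215} = 1974 + \frac{1364}{1215} = \frac{2399774}{1215}$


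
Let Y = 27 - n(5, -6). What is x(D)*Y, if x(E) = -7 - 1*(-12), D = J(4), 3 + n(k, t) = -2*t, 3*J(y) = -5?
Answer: 90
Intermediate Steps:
J(y) = -5/3 (J(y) = (1/3)*(-5) = -5/3)
n(k, t) = -3 - 2*t
D = -5/3 ≈ -1.6667
x(E) = 5 (x(E) = -7 + 12 = 5)
Y = 18 (Y = 27 - (-3 - 2*(-6)) = 27 - (-3 + 12) = 27 - 1*9 = 27 - 9 = 18)
x(D)*Y = 5*18 = 90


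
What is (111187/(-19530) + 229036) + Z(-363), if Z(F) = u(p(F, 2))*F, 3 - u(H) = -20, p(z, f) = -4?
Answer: 4309905923/19530 ≈ 2.2068e+5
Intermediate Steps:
u(H) = 23 (u(H) = 3 - 1*(-20) = 3 + 20 = 23)
Z(F) = 23*F
(111187/(-19530) + 229036) + Z(-363) = (111187/(-19530) + 229036) + 23*(-363) = (111187*(-1/19530) + 229036) - 8349 = (-111187/19530 + 229036) - 8349 = 4472961893/19530 - 8349 = 4309905923/19530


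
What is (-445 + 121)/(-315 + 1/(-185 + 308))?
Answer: 9963/9686 ≈ 1.0286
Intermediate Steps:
(-445 + 121)/(-315 + 1/(-185 + 308)) = -324/(-315 + 1/123) = -324/(-38744/123) = -324*(-123/38744) = 9963/9686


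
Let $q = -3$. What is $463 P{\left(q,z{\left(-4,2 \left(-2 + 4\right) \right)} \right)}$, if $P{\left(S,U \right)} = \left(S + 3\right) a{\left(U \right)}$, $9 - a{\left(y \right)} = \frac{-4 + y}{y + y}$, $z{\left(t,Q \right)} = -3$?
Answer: $0$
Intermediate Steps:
$a{\left(y \right)} = 9 - \frac{-4 + y}{2 y}$ ($a{\left(y \right)} = 9 - \frac{-4 + y}{y + y} = 9 - \frac{-4 + y}{2 y}$)
$P{\left(S,U \right)} = \left(3 + S\right) \left(\frac{17}{2} + \frac{2}{U}\right)$ ($P{\left(S,U \right)} = \left(S + 3\right) \left(\frac{17}{2} + \frac{2}{U}\right) = \left(3 + S\right) \left(\frac{17}{2} + \frac{2}{U}\right)$)
$463 P{\left(q,z{\left(-4,2 \left(-2 + 4\right) \right)} \right)} = 463 \frac{\left(3 - 3\right) \left(4 + 17 \left(-3\right)\right)}{2 \left(-3\right)} = 463 \cdot \frac{1}{2} \left(- \frac{1}{3}\right) 0 \left(4 - 51\right) = 463 \cdot \frac{1}{2} \left(- \frac{1}{3}\right) 0 \left(-47\right) = 463 \cdot 0 = 0$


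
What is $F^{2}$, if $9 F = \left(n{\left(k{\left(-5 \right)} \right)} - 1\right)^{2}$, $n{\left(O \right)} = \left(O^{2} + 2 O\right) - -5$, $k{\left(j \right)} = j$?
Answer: $\frac{130321}{81} \approx 1608.9$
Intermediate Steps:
$n{\left(O \right)} = 5 + O^{2} + 2 O$ ($n{\left(O \right)} = \left(O^{2} + 2 O\right) + 5 = 5 + O^{2} + 2 O$)
$F = \frac{361}{9}$ ($F = \frac{\left(\left(5 + \left(-5\right)^{2} + 2 \left(-5\right)\right) - 1\right)^{2}}{9} = \frac{\left(\left(5 + 25 - 10\right) - 1\right)^{2}}{9} = \frac{\left(20 - 1\right)^{2}}{9} = \frac{19^{2}}{9} = \frac{1}{9} \cdot 361 = \frac{361}{9} \approx 40.111$)
$F^{2} = \left(\frac{361}{9}\right)^{2} = \frac{130321}{81}$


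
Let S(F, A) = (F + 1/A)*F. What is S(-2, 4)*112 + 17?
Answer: 409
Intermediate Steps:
S(F, A) = F*(F + 1/A)
S(-2, 4)*112 + 17 = ((-2)² - 2/4)*112 + 17 = (4 - 2*¼)*112 + 17 = (4 - ½)*112 + 17 = (7/2)*112 + 17 = 392 + 17 = 409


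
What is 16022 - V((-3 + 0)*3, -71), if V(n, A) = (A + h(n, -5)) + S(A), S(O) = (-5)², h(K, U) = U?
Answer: 16073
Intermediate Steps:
S(O) = 25
V(n, A) = 20 + A (V(n, A) = (A - 5) + 25 = (-5 + A) + 25 = 20 + A)
16022 - V((-3 + 0)*3, -71) = 16022 - (20 - 71) = 16022 - 1*(-51) = 16022 + 51 = 16073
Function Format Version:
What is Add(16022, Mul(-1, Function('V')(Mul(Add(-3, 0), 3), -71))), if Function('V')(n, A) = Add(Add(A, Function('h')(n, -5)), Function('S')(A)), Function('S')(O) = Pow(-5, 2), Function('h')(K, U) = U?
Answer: 16073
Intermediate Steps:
Function('S')(O) = 25
Function('V')(n, A) = Add(20, A) (Function('V')(n, A) = Add(Add(A, -5), 25) = Add(Add(-5, A), 25) = Add(20, A))
Add(16022, Mul(-1, Function('V')(Mul(Add(-3, 0), 3), -71))) = Add(16022, Mul(-1, Add(20, -71))) = Add(16022, Mul(-1, -51)) = Add(16022, 51) = 16073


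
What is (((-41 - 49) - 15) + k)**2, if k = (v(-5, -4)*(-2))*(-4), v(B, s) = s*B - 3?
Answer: 961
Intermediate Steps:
v(B, s) = -3 + B*s (v(B, s) = B*s - 3 = -3 + B*s)
k = 136 (k = ((-3 - 5*(-4))*(-2))*(-4) = ((-3 + 20)*(-2))*(-4) = (17*(-2))*(-4) = -34*(-4) = 136)
(((-41 - 49) - 15) + k)**2 = (((-41 - 49) - 15) + 136)**2 = ((-90 - 15) + 136)**2 = (-105 + 136)**2 = 31**2 = 961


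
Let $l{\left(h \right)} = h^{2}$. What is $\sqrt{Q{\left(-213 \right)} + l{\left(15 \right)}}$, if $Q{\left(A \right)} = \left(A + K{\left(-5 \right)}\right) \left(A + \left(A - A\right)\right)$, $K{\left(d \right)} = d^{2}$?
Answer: $\sqrt{40269} \approx 200.67$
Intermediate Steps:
$Q{\left(A \right)} = A \left(25 + A\right)$ ($Q{\left(A \right)} = \left(A + \left(-5\right)^{2}\right) \left(A + \left(A - A\right)\right) = \left(A + 25\right) \left(A + 0\right) = \left(25 + A\right) A = A \left(25 + A\right)$)
$\sqrt{Q{\left(-213 \right)} + l{\left(15 \right)}} = \sqrt{- 213 \left(25 - 213\right) + 15^{2}} = \sqrt{\left(-213\right) \left(-188\right) + 225} = \sqrt{40044 + 225} = \sqrt{40269}$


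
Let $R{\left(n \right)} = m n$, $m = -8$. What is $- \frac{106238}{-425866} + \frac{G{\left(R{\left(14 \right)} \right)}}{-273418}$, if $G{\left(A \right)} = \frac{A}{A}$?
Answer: $\frac{14523477809}{58219714994} \approx 0.24946$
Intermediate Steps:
$R{\left(n \right)} = - 8 n$
$G{\left(A \right)} = 1$
$- \frac{106238}{-425866} + \frac{G{\left(R{\left(14 \right)} \right)}}{-273418} = - \frac{106238}{-425866} + 1 \frac{1}{-273418} = \left(-106238\right) \left(- \frac{1}{425866}\right) + 1 \left(- \frac{1}{273418}\right) = \frac{53119}{212933} - \frac{1}{273418} = \frac{14523477809}{58219714994}$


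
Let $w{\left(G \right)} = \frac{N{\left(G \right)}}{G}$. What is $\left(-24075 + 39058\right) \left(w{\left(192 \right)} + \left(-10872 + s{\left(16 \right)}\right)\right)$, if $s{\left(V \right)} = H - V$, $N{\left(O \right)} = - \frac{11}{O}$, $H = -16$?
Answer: $- \frac{6022642598861}{36864} \approx -1.6337 \cdot 10^{8}$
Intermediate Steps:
$s{\left(V \right)} = -16 - V$
$w{\left(G \right)} = - \frac{11}{G^{2}}$ ($w{\left(G \right)} = \frac{\left(-11\right) \frac{1}{G}}{G} = - \frac{11}{G^{2}}$)
$\left(-24075 + 39058\right) \left(w{\left(192 \right)} + \left(-10872 + s{\left(16 \right)}\right)\right) = \left(-24075 + 39058\right) \left(- \frac{11}{36864} - 10904\right) = 14983 \left(\left(-11\right) \frac{1}{36864} - 10904\right) = 14983 \left(- \frac{11}{36864} - 10904\right) = 14983 \left(- \frac{401965067}{36864}\right) = - \frac{6022642598861}{36864}$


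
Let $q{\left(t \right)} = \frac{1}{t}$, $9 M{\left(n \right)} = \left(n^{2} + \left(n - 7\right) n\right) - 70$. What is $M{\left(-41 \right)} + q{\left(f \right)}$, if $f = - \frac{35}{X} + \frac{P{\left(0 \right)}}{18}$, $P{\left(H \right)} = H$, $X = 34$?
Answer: $\frac{41653}{105} \approx 396.7$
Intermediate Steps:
$M{\left(n \right)} = - \frac{70}{9} + \frac{n^{2}}{9} + \frac{n \left(-7 + n\right)}{9}$ ($M{\left(n \right)} = \frac{\left(n^{2} + \left(n - 7\right) n\right) - 70}{9} = \frac{\left(n^{2} + \left(-7 + n\right) n\right) - 70}{9} = \frac{\left(n^{2} + n \left(-7 + n\right)\right) - 70}{9} = \frac{-70 + n^{2} + n \left(-7 + n\right)}{9} = - \frac{70}{9} + \frac{n^{2}}{9} + \frac{n \left(-7 + n\right)}{9}$)
$f = - \frac{35}{34}$ ($f = - \frac{35}{34} + \frac{0}{18} = \left(-35\right) \frac{1}{34} + 0 \cdot \frac{1}{18} = - \frac{35}{34} + 0 = - \frac{35}{34} \approx -1.0294$)
$M{\left(-41 \right)} + q{\left(f \right)} = \left(- \frac{70}{9} - - \frac{287}{9} + \frac{2 \left(-41\right)^{2}}{9}\right) + \frac{1}{- \frac{35}{34}} = \left(- \frac{70}{9} + \frac{287}{9} + \frac{2}{9} \cdot 1681\right) - \frac{34}{35} = \left(- \frac{70}{9} + \frac{287}{9} + \frac{3362}{9}\right) - \frac{34}{35} = \frac{1193}{3} - \frac{34}{35} = \frac{41653}{105}$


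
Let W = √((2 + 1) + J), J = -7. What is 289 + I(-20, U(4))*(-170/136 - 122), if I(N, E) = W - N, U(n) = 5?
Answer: -2176 - 493*I/2 ≈ -2176.0 - 246.5*I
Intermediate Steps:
W = 2*I (W = √((2 + 1) - 7) = √(3 - 7) = √(-4) = 2*I ≈ 2.0*I)
I(N, E) = -N + 2*I (I(N, E) = 2*I - N = -N + 2*I)
289 + I(-20, U(4))*(-170/136 - 122) = 289 + (-1*(-20) + 2*I)*(-170/136 - 122) = 289 + (20 + 2*I)*(-170*1/136 - 122) = 289 + (20 + 2*I)*(-5/4 - 122) = 289 + (20 + 2*I)*(-493/4) = 289 + (-2465 - 493*I/2) = -2176 - 493*I/2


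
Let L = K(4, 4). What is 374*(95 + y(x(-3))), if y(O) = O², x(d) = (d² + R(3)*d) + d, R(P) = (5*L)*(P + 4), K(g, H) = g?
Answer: 64137634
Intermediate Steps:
L = 4
R(P) = 80 + 20*P (R(P) = (5*4)*(P + 4) = 20*(4 + P) = 80 + 20*P)
x(d) = d² + 141*d (x(d) = (d² + (80 + 20*3)*d) + d = (d² + (80 + 60)*d) + d = (d² + 140*d) + d = d² + 141*d)
374*(95 + y(x(-3))) = 374*(95 + (-3*(141 - 3))²) = 374*(95 + (-3*138)²) = 374*(95 + (-414)²) = 374*(95 + 171396) = 374*171491 = 64137634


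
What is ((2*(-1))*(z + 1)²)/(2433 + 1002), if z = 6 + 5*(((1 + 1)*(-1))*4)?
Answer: -726/1145 ≈ -0.63406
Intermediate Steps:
z = -34 (z = 6 + 5*((2*(-1))*4) = 6 + 5*(-2*4) = 6 + 5*(-8) = 6 - 40 = -34)
((2*(-1))*(z + 1)²)/(2433 + 1002) = ((2*(-1))*(-34 + 1)²)/(2433 + 1002) = -2*(-33)²/3435 = -2*1089*(1/3435) = -2178*1/3435 = -726/1145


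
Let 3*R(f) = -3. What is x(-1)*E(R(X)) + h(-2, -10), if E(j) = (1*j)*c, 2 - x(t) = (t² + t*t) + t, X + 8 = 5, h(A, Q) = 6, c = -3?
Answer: 9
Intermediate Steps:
X = -3 (X = -8 + 5 = -3)
R(f) = -1 (R(f) = (⅓)*(-3) = -1)
x(t) = 2 - t - 2*t² (x(t) = 2 - ((t² + t*t) + t) = 2 - ((t² + t²) + t) = 2 - (2*t² + t) = 2 - (t + 2*t²) = 2 + (-t - 2*t²) = 2 - t - 2*t²)
E(j) = -3*j (E(j) = (1*j)*(-3) = j*(-3) = -3*j)
x(-1)*E(R(X)) + h(-2, -10) = (2 - 1*(-1) - 2*(-1)²)*(-3*(-1)) + 6 = (2 + 1 - 2*1)*3 + 6 = (2 + 1 - 2)*3 + 6 = 1*3 + 6 = 3 + 6 = 9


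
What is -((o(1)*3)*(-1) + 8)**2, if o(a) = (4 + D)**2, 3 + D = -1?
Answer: -64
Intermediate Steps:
D = -4 (D = -3 - 1 = -4)
o(a) = 0 (o(a) = (4 - 4)**2 = 0**2 = 0)
-((o(1)*3)*(-1) + 8)**2 = -((0*3)*(-1) + 8)**2 = -(0*(-1) + 8)**2 = -(0 + 8)**2 = -1*8**2 = -1*64 = -64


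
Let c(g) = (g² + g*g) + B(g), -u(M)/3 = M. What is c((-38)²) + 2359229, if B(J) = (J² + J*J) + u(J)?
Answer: 10695441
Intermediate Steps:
u(M) = -3*M
B(J) = -3*J + 2*J² (B(J) = (J² + J*J) - 3*J = (J² + J²) - 3*J = 2*J² - 3*J = -3*J + 2*J²)
c(g) = 2*g² + g*(-3 + 2*g) (c(g) = (g² + g*g) + g*(-3 + 2*g) = (g² + g²) + g*(-3 + 2*g) = 2*g² + g*(-3 + 2*g))
c((-38)²) + 2359229 = (-38)²*(-3 + 4*(-38)²) + 2359229 = 1444*(-3 + 4*1444) + 2359229 = 1444*(-3 + 5776) + 2359229 = 1444*5773 + 2359229 = 8336212 + 2359229 = 10695441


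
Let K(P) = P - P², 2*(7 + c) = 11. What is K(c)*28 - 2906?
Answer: -3011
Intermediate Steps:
c = -3/2 (c = -7 + (½)*11 = -7 + 11/2 = -3/2 ≈ -1.5000)
K(c)*28 - 2906 = -3*(1 - 1*(-3/2))/2*28 - 2906 = -3*(1 + 3/2)/2*28 - 2906 = -3/2*5/2*28 - 2906 = -15/4*28 - 2906 = -105 - 2906 = -3011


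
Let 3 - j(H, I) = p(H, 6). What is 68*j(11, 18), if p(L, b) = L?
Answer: -544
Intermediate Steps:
j(H, I) = 3 - H
68*j(11, 18) = 68*(3 - 1*11) = 68*(3 - 11) = 68*(-8) = -544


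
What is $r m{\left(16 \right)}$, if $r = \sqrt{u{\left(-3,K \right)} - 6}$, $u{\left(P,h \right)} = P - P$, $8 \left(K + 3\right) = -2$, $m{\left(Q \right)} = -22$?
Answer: $- 22 i \sqrt{6} \approx - 53.889 i$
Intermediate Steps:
$K = - \frac{13}{4}$ ($K = -3 + \frac{1}{8} \left(-2\right) = -3 - \frac{1}{4} = - \frac{13}{4} \approx -3.25$)
$u{\left(P,h \right)} = 0$
$r = i \sqrt{6}$ ($r = \sqrt{0 - 6} = \sqrt{-6} = i \sqrt{6} \approx 2.4495 i$)
$r m{\left(16 \right)} = i \sqrt{6} \left(-22\right) = - 22 i \sqrt{6}$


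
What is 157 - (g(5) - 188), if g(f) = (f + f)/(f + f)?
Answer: 344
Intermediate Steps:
g(f) = 1 (g(f) = (2*f)/((2*f)) = (2*f)*(1/(2*f)) = 1)
157 - (g(5) - 188) = 157 - (1 - 188) = 157 - 1*(-187) = 157 + 187 = 344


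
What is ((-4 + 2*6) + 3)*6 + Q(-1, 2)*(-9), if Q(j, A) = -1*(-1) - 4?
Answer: 93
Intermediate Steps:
Q(j, A) = -3 (Q(j, A) = 1 - 4 = -3)
((-4 + 2*6) + 3)*6 + Q(-1, 2)*(-9) = ((-4 + 2*6) + 3)*6 - 3*(-9) = ((-4 + 12) + 3)*6 + 27 = (8 + 3)*6 + 27 = 11*6 + 27 = 66 + 27 = 93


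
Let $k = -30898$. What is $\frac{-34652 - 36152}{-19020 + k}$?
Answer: $\frac{35402}{24959} \approx 1.4184$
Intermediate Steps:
$\frac{-34652 - 36152}{-19020 + k} = \frac{-34652 - 36152}{-19020 - 30898} = - \frac{70804}{-49918} = \left(-70804\right) \left(- \frac{1}{49918}\right) = \frac{35402}{24959}$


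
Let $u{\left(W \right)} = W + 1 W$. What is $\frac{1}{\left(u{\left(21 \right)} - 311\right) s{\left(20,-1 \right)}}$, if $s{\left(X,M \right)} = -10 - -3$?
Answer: $\frac{1}{1883} \approx 0.00053107$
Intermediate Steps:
$s{\left(X,M \right)} = -7$ ($s{\left(X,M \right)} = -10 + 3 = -7$)
$u{\left(W \right)} = 2 W$ ($u{\left(W \right)} = W + W = 2 W$)
$\frac{1}{\left(u{\left(21 \right)} - 311\right) s{\left(20,-1 \right)}} = \frac{1}{\left(2 \cdot 21 - 311\right) \left(-7\right)} = \frac{1}{\left(42 - 311\right) \left(-7\right)} = \frac{1}{\left(-269\right) \left(-7\right)} = \frac{1}{1883}$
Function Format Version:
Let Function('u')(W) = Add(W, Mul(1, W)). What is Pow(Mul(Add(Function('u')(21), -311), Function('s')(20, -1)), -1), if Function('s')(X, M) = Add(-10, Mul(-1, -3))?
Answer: Rational(1, 1883) ≈ 0.00053107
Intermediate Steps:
Function('s')(X, M) = -7 (Function('s')(X, M) = Add(-10, 3) = -7)
Function('u')(W) = Mul(2, W) (Function('u')(W) = Add(W, W) = Mul(2, W))
Pow(Mul(Add(Function('u')(21), -311), Function('s')(20, -1)), -1) = Pow(Mul(Add(Mul(2, 21), -311), -7), -1) = Pow(Mul(Add(42, -311), -7), -1) = Pow(Mul(-269, -7), -1) = Pow(1883, -1) = Rational(1, 1883)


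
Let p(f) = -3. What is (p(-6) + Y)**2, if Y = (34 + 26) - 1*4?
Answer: 2809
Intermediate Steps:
Y = 56 (Y = 60 - 4 = 56)
(p(-6) + Y)**2 = (-3 + 56)**2 = 53**2 = 2809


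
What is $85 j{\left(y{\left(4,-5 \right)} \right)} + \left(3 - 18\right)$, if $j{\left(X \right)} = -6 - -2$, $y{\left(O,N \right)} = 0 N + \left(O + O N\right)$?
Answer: $-355$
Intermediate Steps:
$y{\left(O,N \right)} = O + N O$ ($y{\left(O,N \right)} = 0 + \left(O + N O\right) = O + N O$)
$j{\left(X \right)} = -4$ ($j{\left(X \right)} = -6 + 2 = -4$)
$85 j{\left(y{\left(4,-5 \right)} \right)} + \left(3 - 18\right) = 85 \left(-4\right) + \left(3 - 18\right) = -340 + \left(3 - 18\right) = -340 - 15 = -355$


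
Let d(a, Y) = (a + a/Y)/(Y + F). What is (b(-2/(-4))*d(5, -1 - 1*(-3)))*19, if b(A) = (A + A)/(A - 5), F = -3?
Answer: 95/3 ≈ 31.667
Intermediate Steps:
b(A) = 2*A/(-5 + A) (b(A) = (2*A)/(-5 + A) = 2*A/(-5 + A))
d(a, Y) = (a + a/Y)/(-3 + Y) (d(a, Y) = (a + a/Y)/(Y - 3) = (a + a/Y)/(-3 + Y))
(b(-2/(-4))*d(5, -1 - 1*(-3)))*19 = ((2*(-2/(-4))/(-5 - 2/(-4)))*(5*(1 + (-1 - 1*(-3)))/((-1 - 1*(-3))*(-3 + (-1 - 1*(-3))))))*19 = ((2*(-2*(-¼))/(-5 - 2*(-¼)))*(5*(1 + (-1 + 3))/((-1 + 3)*(-3 + (-1 + 3)))))*19 = ((2*(½)/(-5 + ½))*(5*(1 + 2)/(2*(-3 + 2))))*19 = ((2*(½)/(-9/2))*(5*(½)*3/(-1)))*19 = ((2*(½)*(-2/9))*(5*(½)*(-1)*3))*19 = -2/9*(-15/2)*19 = (5/3)*19 = 95/3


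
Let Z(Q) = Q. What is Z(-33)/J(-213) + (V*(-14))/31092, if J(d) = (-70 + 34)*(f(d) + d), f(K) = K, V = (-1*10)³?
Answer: 5935499/13245192 ≈ 0.44812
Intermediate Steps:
V = -1000 (V = (-10)³ = -1000)
J(d) = -72*d (J(d) = (-70 + 34)*(d + d) = -72*d)
Z(-33)/J(-213) + (V*(-14))/31092 = -33/((-72*(-213))) - 1000*(-14)/31092 = -33/15336 + 14000*(1/31092) = -33*1/15336 + 3500/7773 = -11/5112 + 3500/7773 = 5935499/13245192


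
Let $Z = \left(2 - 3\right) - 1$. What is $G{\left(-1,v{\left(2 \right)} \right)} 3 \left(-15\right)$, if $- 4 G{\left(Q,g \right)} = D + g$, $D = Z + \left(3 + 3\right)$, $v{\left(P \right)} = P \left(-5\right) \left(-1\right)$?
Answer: $\frac{315}{2} \approx 157.5$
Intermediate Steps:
$Z = -2$ ($Z = -1 - 1 = -2$)
$v{\left(P \right)} = 5 P$ ($v{\left(P \right)} = - 5 P \left(-1\right) = 5 P$)
$D = 4$ ($D = -2 + \left(3 + 3\right) = -2 + 6 = 4$)
$G{\left(Q,g \right)} = -1 - \frac{g}{4}$ ($G{\left(Q,g \right)} = - \frac{4 + g}{4} = -1 - \frac{g}{4}$)
$G{\left(-1,v{\left(2 \right)} \right)} 3 \left(-15\right) = \left(-1 - \frac{5 \cdot 2}{4}\right) 3 \left(-15\right) = \left(-1 - \frac{5}{2}\right) 3 \left(-15\right) = \left(- \frac{7}{2}\right) 3 \left(-15\right) = \left(- \frac{21}{2}\right) \left(-15\right) = \frac{315}{2}$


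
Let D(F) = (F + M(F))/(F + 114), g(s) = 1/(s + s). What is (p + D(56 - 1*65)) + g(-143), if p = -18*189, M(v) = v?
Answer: -34055771/10010 ≈ -3402.2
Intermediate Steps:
g(s) = 1/(2*s)
D(F) = 2*F/(114 + F) (D(F) = (F + F)/(F + 114) = (2*F)/(114 + F) = 2*F/(114 + F))
p = -3402
(p + D(56 - 1*65)) + g(-143) = (-3402 + 2*(56 - 1*65)/(114 + (56 - 1*65))) + (½)/(-143) = (-3402 + 2*(56 - 65)/(114 + (56 - 65))) + (½)*(-1/143) = (-3402 + 2*(-9)/(114 - 9)) - 1/286 = (-3402 + 2*(-9)/105) - 1/286 = (-3402 + 2*(-9)*(1/105)) - 1/286 = (-3402 - 6/35) - 1/286 = -119076/35 - 1/286 = -34055771/10010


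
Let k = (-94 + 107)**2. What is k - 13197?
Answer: -13028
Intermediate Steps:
k = 169 (k = 13**2 = 169)
k - 13197 = 169 - 13197 = -13028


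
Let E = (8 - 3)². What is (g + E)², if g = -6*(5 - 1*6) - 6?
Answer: 625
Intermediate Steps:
g = 0 (g = -6*(5 - 6) - 6 = -6*(-1) - 6 = 6 - 6 = 0)
E = 25 (E = 5² = 25)
(g + E)² = (0 + 25)² = 25² = 625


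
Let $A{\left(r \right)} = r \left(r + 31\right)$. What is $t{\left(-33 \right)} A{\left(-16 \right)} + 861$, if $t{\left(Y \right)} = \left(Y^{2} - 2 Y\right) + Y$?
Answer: $-268419$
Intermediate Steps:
$A{\left(r \right)} = r \left(31 + r\right)$
$t{\left(Y \right)} = Y^{2} - Y$
$t{\left(-33 \right)} A{\left(-16 \right)} + 861 = - 33 \left(-1 - 33\right) \left(- 16 \left(31 - 16\right)\right) + 861 = \left(-33\right) \left(-34\right) \left(\left(-16\right) 15\right) + 861 = 1122 \left(-240\right) + 861 = -269280 + 861 = -268419$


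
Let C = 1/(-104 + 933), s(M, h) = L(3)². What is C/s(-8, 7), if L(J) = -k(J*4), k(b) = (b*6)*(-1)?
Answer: 1/4297536 ≈ 2.3269e-7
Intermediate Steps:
k(b) = -6*b (k(b) = (6*b)*(-1) = -6*b)
L(J) = 24*J (L(J) = -(-6)*J*4 = -(-6)*4*J = -(-24)*J = 24*J)
s(M, h) = 5184 (s(M, h) = (24*3)² = 72² = 5184)
C = 1/829 ≈ 0.0012063
C/s(-8, 7) = (1/829)/5184 = (1/829)*(1/5184) = 1/4297536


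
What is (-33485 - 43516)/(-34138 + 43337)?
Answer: -77001/9199 ≈ -8.3706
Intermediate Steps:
(-33485 - 43516)/(-34138 + 43337) = -77001/9199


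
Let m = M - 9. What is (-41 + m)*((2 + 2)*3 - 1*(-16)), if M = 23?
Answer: -756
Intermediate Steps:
m = 14 (m = 23 - 9 = 14)
(-41 + m)*((2 + 2)*3 - 1*(-16)) = (-41 + 14)*((2 + 2)*3 - 1*(-16)) = -27*(4*3 + 16) = -27*(12 + 16) = -27*28 = -756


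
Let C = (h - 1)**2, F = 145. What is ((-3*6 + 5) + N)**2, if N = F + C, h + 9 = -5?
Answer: 127449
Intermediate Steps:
h = -14 (h = -9 - 5 = -14)
C = 225 (C = (-14 - 1)**2 = (-15)**2 = 225)
N = 370 (N = 145 + 225 = 370)
((-3*6 + 5) + N)**2 = ((-3*6 + 5) + 370)**2 = ((-18 + 5) + 370)**2 = (-13 + 370)**2 = 357**2 = 127449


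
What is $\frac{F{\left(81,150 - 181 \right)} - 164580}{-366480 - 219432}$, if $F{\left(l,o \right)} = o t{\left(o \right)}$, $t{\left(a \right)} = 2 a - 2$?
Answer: $\frac{40649}{146478} \approx 0.27751$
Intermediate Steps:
$t{\left(a \right)} = -2 + 2 a$
$F{\left(l,o \right)} = o \left(-2 + 2 o\right)$
$\frac{F{\left(81,150 - 181 \right)} - 164580}{-366480 - 219432} = \frac{2 \left(150 - 181\right) \left(-1 + \left(150 - 181\right)\right) - 164580}{-366480 - 219432} = \frac{2 \left(-31\right) \left(-1 - 31\right) - 164580}{-585912} = \left(2 \left(-31\right) \left(-32\right) - 164580\right) \left(- \frac{1}{585912}\right) = \left(1984 - 164580\right) \left(- \frac{1}{585912}\right) = \left(-162596\right) \left(- \frac{1}{585912}\right) = \frac{40649}{146478}$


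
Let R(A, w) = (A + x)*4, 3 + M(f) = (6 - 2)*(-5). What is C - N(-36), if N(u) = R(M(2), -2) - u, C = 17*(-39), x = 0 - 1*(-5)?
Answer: -627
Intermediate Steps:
x = 5 (x = 0 + 5 = 5)
M(f) = -23 (M(f) = -3 + (6 - 2)*(-5) = -3 + 4*(-5) = -3 - 20 = -23)
C = -663
R(A, w) = 20 + 4*A (R(A, w) = (A + 5)*4 = (5 + A)*4 = 20 + 4*A)
N(u) = -72 - u (N(u) = (20 + 4*(-23)) - u = (20 - 92) - u = -72 - u)
C - N(-36) = -663 - (-72 - 1*(-36)) = -663 - (-72 + 36) = -663 - 1*(-36) = -663 + 36 = -627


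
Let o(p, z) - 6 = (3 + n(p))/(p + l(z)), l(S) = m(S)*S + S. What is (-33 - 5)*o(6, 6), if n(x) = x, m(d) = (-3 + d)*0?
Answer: -513/2 ≈ -256.50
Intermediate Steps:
m(d) = 0
l(S) = S (l(S) = 0*S + S = 0 + S = S)
o(p, z) = 6 + (3 + p)/(p + z)
(-33 - 5)*o(6, 6) = (-33 - 5)*((3 + 6*6 + 7*6)/(6 + 6)) = -38*(3 + 36 + 42)/12 = -19*81/6 = -38*27/4 = -513/2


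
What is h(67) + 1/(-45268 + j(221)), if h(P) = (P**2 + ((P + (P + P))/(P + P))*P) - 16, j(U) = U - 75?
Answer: 103182733/22561 ≈ 4573.5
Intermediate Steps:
j(U) = -75 + U
h(P) = -16 + P**2 + 3*P/2 (h(P) = (P**2 + ((P + 2*P)/((2*P)))*P) - 16 = (P**2 + ((3*P)*(1/(2*P)))*P) - 16 = (P**2 + 3*P/2) - 16 = -16 + P**2 + 3*P/2)
h(67) + 1/(-45268 + j(221)) = (-16 + 67**2 + (3/2)*67) + 1/(-45268 + (-75 + 221)) = (-16 + 4489 + 201/2) + 1/(-45268 + 146) = 9147/2 + 1/(-45122) = 9147/2 - 1/45122 = 103182733/22561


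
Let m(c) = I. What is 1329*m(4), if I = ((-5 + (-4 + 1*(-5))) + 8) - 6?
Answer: -15948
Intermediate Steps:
I = -12 (I = ((-5 + (-4 - 5)) + 8) - 6 = ((-5 - 9) + 8) - 6 = (-14 + 8) - 6 = -6 - 6 = -12)
m(c) = -12
1329*m(4) = 1329*(-12) = -15948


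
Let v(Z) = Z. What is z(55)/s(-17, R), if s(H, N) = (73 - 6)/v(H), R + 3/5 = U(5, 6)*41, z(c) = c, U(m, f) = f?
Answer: -935/67 ≈ -13.955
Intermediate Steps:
R = 1227/5 (R = -⅗ + 6*41 = -⅗ + 246 = 1227/5 ≈ 245.40)
s(H, N) = 67/H (s(H, N) = (73 - 6)/H = 67/H)
z(55)/s(-17, R) = 55/((67/(-17))) = 55/((67*(-1/17))) = 55/(-67/17) = 55*(-17/67) = -935/67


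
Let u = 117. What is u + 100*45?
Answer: 4617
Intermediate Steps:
u + 100*45 = 117 + 100*45 = 117 + 4500 = 4617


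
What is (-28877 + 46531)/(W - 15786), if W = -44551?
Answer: -17654/60337 ≈ -0.29259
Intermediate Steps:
(-28877 + 46531)/(W - 15786) = (-28877 + 46531)/(-44551 - 15786) = 17654/(-60337) = 17654*(-1/60337) = -17654/60337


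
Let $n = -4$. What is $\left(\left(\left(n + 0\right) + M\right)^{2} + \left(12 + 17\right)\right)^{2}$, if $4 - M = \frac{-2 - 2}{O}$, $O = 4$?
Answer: $900$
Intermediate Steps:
$M = 5$ ($M = 4 - \frac{-2 - 2}{4} = 4 - \left(-2 - 2\right) \frac{1}{4} = 4 - \left(-4\right) \frac{1}{4} = 4 - -1 = 4 + 1 = 5$)
$\left(\left(\left(n + 0\right) + M\right)^{2} + \left(12 + 17\right)\right)^{2} = \left(\left(\left(-4 + 0\right) + 5\right)^{2} + \left(12 + 17\right)\right)^{2} = \left(\left(-4 + 5\right)^{2} + 29\right)^{2} = \left(1^{2} + 29\right)^{2} = \left(1 + 29\right)^{2} = 30^{2} = 900$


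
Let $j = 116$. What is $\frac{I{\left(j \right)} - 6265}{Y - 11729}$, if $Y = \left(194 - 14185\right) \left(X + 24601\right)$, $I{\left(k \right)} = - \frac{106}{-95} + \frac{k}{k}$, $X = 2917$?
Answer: $\frac{594974}{36576526365} \approx 1.6267 \cdot 10^{-5}$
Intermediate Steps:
$I{\left(k \right)} = \frac{201}{95}$ ($I{\left(k \right)} = \left(-106\right) \left(- \frac{1}{95}\right) + 1 = \frac{106}{95} + 1 = \frac{201}{95}$)
$Y = -385004338$ ($Y = \left(194 - 14185\right) \left(2917 + 24601\right) = \left(-13991\right) 27518 = -385004338$)
$\frac{I{\left(j \right)} - 6265}{Y - 11729} = \frac{\frac{201}{95} - 6265}{-385004338 - 11729} = - \frac{594974}{95 \left(-385016067\right)} = \left(- \frac{594974}{95}\right) \left(- \frac{1}{385016067}\right) = \frac{594974}{36576526365}$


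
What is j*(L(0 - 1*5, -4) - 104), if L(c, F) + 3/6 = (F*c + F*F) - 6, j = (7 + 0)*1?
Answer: -1043/2 ≈ -521.50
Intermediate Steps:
j = 7 (j = 7*1 = 7)
L(c, F) = -13/2 + F**2 + F*c (L(c, F) = -1/2 + ((F*c + F*F) - 6) = -1/2 + ((F*c + F**2) - 6) = -1/2 + ((F**2 + F*c) - 6) = -1/2 + (-6 + F**2 + F*c) = -13/2 + F**2 + F*c)
j*(L(0 - 1*5, -4) - 104) = 7*((-13/2 + (-4)**2 - 4*(0 - 1*5)) - 104) = 7*((-13/2 + 16 - 4*(0 - 5)) - 104) = 7*((-13/2 + 16 - 4*(-5)) - 104) = 7*((-13/2 + 16 + 20) - 104) = 7*(59/2 - 104) = 7*(-149/2) = -1043/2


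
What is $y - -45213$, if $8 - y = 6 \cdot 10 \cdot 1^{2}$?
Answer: $45161$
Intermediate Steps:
$y = -52$ ($y = 8 - 6 \cdot 10 \cdot 1^{2} = 8 - 60 \cdot 1 = 8 - 60 = -52$)
$y - -45213 = -52 - -45213 = -52 + 45213 = 45161$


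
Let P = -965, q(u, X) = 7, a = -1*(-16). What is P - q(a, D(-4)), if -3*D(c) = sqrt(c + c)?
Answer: -972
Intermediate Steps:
D(c) = -sqrt(2)*sqrt(c)/3 (D(c) = -sqrt(c + c)/3 = -sqrt(2)*sqrt(c)/3)
a = 16
P - q(a, D(-4)) = -965 - 1*7 = -965 - 7 = -972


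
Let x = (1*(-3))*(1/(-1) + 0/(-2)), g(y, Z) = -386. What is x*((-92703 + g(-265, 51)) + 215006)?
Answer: 365751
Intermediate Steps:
x = 3 (x = -3*(1*(-1) + 0*(-½)) = -3*(-1 + 0) = -3*(-1) = 3)
x*((-92703 + g(-265, 51)) + 215006) = 3*((-92703 - 386) + 215006) = 3*(-93089 + 215006) = 3*121917 = 365751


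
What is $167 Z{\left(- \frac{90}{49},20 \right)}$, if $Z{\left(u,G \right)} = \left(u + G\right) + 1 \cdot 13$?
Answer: $\frac{255009}{49} \approx 5204.3$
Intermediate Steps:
$Z{\left(u,G \right)} = 13 + G + u$ ($Z{\left(u,G \right)} = \left(G + u\right) + 13 = 13 + G + u$)
$167 Z{\left(- \frac{90}{49},20 \right)} = 167 \left(13 + 20 - \frac{90}{49}\right) = 167 \cdot \frac{1527}{49} = \frac{255009}{49}$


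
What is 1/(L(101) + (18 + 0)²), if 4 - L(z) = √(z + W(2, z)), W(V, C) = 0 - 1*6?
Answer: 328/107489 + √95/107489 ≈ 0.0031422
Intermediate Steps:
W(V, C) = -6 (W(V, C) = 0 - 6 = -6)
L(z) = 4 - √(-6 + z) (L(z) = 4 - √(z - 6) = 4 - √(-6 + z))
1/(L(101) + (18 + 0)²) = 1/((4 - √(-6 + 101)) + (18 + 0)²) = 1/((4 - √95) + 18²) = 1/((4 - √95) + 324) = 1/(328 - √95)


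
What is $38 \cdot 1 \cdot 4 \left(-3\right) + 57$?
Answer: $-399$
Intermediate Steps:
$38 \cdot 1 \cdot 4 \left(-3\right) + 57 = 38 \cdot 4 \left(-3\right) + 57 = 38 \left(-12\right) + 57 = -456 + 57 = -399$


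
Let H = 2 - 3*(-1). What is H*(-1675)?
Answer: -8375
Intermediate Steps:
H = 5 (H = 2 + 3 = 5)
H*(-1675) = 5*(-1675) = -8375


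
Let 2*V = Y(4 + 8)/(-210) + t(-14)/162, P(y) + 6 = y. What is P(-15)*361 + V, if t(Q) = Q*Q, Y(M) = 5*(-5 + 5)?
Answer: -614012/81 ≈ -7580.4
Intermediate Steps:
P(y) = -6 + y
Y(M) = 0 (Y(M) = 5*0 = 0)
t(Q) = Q²
V = 49/81 (V = (0/(-210) + (-14)²/162)/2 = (0*(-1/210) + 196*(1/162))/2 = (0 + 98/81)/2 = (½)*(98/81) = 49/81 ≈ 0.60494)
P(-15)*361 + V = (-6 - 15)*361 + 49/81 = -21*361 + 49/81 = -7581 + 49/81 = -614012/81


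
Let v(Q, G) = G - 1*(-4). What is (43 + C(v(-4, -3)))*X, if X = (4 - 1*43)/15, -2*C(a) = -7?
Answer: -1209/10 ≈ -120.90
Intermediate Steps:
v(Q, G) = 4 + G (v(Q, G) = G + 4 = 4 + G)
C(a) = 7/2 (C(a) = -½*(-7) = 7/2)
X = -13/5 (X = (4 - 43)*(1/15) = -39*1/15 = -13/5 ≈ -2.6000)
(43 + C(v(-4, -3)))*X = (43 + 7/2)*(-13/5) = (93/2)*(-13/5) = -1209/10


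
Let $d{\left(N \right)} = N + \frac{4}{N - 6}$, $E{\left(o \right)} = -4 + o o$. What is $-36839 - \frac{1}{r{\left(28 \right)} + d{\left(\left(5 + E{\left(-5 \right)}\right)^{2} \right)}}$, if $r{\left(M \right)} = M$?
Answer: $- \frac{8688183773}{235842} \approx -36839.0$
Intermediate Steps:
$E{\left(o \right)} = -4 + o^{2}$
$d{\left(N \right)} = N + \frac{4}{-6 + N}$
$-36839 - \frac{1}{r{\left(28 \right)} + d{\left(\left(5 + E{\left(-5 \right)}\right)^{2} \right)}} = -36839 - \frac{1}{28 + \frac{4 + \left(\left(5 - \left(4 - \left(-5\right)^{2}\right)\right)^{2}\right)^{2} - 6 \left(5 - \left(4 - \left(-5\right)^{2}\right)\right)^{2}}{-6 + \left(5 - \left(4 - \left(-5\right)^{2}\right)\right)^{2}}} = -36839 - \frac{1}{28 + \frac{4 + \left(\left(5 + \left(-4 + 25\right)\right)^{2}\right)^{2} - 6 \left(5 + \left(-4 + 25\right)\right)^{2}}{-6 + \left(5 + \left(-4 + 25\right)\right)^{2}}} = -36839 - \frac{1}{28 + \frac{4 + \left(\left(5 + 21\right)^{2}\right)^{2} - 6 \left(5 + 21\right)^{2}}{-6 + \left(5 + 21\right)^{2}}} = -36839 - \frac{1}{28 + \frac{4 + \left(26^{2}\right)^{2} - 6 \cdot 26^{2}}{-6 + 26^{2}}} = -36839 - \frac{1}{28 + \frac{4 + 676^{2} - 4056}{-6 + 676}} = -36839 - \frac{1}{28 + \frac{4 + 456976 - 4056}{670}} = -36839 - \frac{1}{28 + \frac{1}{670} \cdot 452924} = -36839 - \frac{1}{28 + \frac{226462}{335}} = -36839 - \frac{1}{\frac{235842}{335}} = -36839 - \frac{335}{235842} = - \frac{8688183773}{235842}$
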